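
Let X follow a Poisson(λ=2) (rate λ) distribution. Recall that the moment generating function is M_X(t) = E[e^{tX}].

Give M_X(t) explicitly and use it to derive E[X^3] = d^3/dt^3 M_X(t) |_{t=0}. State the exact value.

M_X(t) = e^(2*e^(t) - 2)
dM/dt = 2*e^(-2)*e^(t)*e^(2*e^(t))
d^2M/dt^2 = (4*e^(2*t)*e^(2*e^(t)) + 2*e^(t)*e^(2*e^(t)))*e^(-2)
d^3M/dt^3 = (8*e^(3*t)*e^(2*e^(t)) + 12*e^(2*t)*e^(2*e^(t)) + 2*e^(t)*e^(2*e^(t)))*e^(-2)

E[X^3] = d^3M/dt^3 |_{t=0} = 22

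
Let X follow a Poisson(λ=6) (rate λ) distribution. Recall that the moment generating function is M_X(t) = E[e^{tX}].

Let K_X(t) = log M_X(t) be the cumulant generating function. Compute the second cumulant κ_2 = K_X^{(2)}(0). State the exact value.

M_X(t) = e^(6*e^(t) - 6)
K_X(t) = log M_X(t) = 6*e^(t) - 6
K′(t) = 6*e^(t)
K′′(t) = 6*e^(t)

κ_2 = K′′(0) = 6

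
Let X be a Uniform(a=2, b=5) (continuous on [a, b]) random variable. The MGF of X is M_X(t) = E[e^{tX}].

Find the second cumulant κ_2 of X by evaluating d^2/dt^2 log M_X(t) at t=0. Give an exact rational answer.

κ_2 = K^(2)(0) = 3/4

M_X(t) = (e^(5*t) - e^(2*t))/(3*t)
K_X(t) = log M_X(t) = -log(t) + log(e^(5*t) - e^(2*t)) - log(3)
K^(2)(t) = (-9*t^2*e^(3*t) + e^(6*t) - 2*e^(3*t) + 1)/(t^2*e^(6*t) - 2*t^2*e^(3*t) + t^2)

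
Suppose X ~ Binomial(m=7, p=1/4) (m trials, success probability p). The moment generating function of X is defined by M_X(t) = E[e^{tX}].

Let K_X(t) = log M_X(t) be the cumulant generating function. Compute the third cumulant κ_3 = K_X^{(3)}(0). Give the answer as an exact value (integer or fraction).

κ_3 = D^3[K](0) = 21/32

M_X(t) = (e^(t)/4 + 3/4)^7
K_X(t) = log M_X(t) = 7*log(e^(t)/4 + 3/4)
D^3[K](t) = (-21*e^(2*t) + 63*e^(t))/(e^(3*t) + 9*e^(2*t) + 27*e^(t) + 27)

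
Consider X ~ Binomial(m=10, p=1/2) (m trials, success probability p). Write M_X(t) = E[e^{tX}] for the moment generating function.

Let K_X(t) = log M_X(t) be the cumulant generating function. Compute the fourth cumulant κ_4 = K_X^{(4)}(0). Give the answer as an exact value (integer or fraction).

M_X(t) = (e^(t)/2 + 1/2)^10
K_X(t) = log M_X(t) = 10*log(e^(t)/2 + 1/2)
K^(4)(t) = (10*e^(3*t) - 40*e^(2*t) + 10*e^(t))/(e^(4*t) + 4*e^(3*t) + 6*e^(2*t) + 4*e^(t) + 1)

κ_4 = K^(4)(0) = -5/4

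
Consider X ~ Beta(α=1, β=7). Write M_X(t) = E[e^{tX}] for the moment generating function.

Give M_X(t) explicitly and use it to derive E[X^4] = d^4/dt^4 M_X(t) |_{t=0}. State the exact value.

M_X(t) = ₁F₁(1; 8; t)
dM/dt = ₁F₁(2; 9; t)/8
d^2M/dt^2 = ₁F₁(3; 10; t)/36
d^3M/dt^3 = ₁F₁(4; 11; t)/120
d^4M/dt^4 = ₁F₁(5; 12; t)/330

E[X^4] = d^4M/dt^4 |_{t=0} = 1/330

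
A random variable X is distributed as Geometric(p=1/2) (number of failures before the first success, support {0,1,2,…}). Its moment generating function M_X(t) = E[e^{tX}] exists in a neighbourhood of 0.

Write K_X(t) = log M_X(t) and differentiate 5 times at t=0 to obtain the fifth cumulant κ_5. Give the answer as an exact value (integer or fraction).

κ_5 = K^(5)(0) = 150

M_X(t) = 1/(2*(1 - e^(t)/2))
K_X(t) = log M_X(t) = -log(1 - e^(t)/2) - log(2)
K^(5)(t) = (-2*e^(4*t) - 44*e^(3*t) - 88*e^(2*t) - 16*e^(t))/(e^(5*t) - 10*e^(4*t) + 40*e^(3*t) - 80*e^(2*t) + 80*e^(t) - 32)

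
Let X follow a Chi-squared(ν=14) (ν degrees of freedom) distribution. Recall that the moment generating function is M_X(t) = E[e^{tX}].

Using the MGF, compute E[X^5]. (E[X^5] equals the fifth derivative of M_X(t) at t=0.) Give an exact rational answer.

E[X^5] = M′′′′′(0) = 1774080

M_X(t) = (1 - 2*t)^(-7)
M′(t) = 14/(256*t^8 - 1024*t^7 + 1792*t^6 - 1792*t^5 + 1120*t^4 - 448*t^3 + 112*t^2 - 16*t + 1)
M′′(t) = -224/(512*t^9 - 2304*t^8 + 4608*t^7 - 5376*t^6 + 4032*t^5 - 2016*t^4 + 672*t^3 - 144*t^2 + 18*t - 1)
M′′′(t) = 4032/(1024*t^10 - 5120*t^9 + 11520*t^8 - 15360*t^7 + 13440*t^6 - 8064*t^5 + 3360*t^4 - 960*t^3 + 180*t^2 - 20*t + 1)
M′′′′(t) = -80640/(2048*t^11 - 11264*t^10 + 28160*t^9 - 42240*t^8 + 42240*t^7 - 29568*t^6 + 14784*t^5 - 5280*t^4 + 1320*t^3 - 220*t^2 + 22*t - 1)
M′′′′′(t) = 1774080/(4096*t^12 - 24576*t^11 + 67584*t^10 - 112640*t^9 + 126720*t^8 - 101376*t^7 + 59136*t^6 - 25344*t^5 + 7920*t^4 - 1760*t^3 + 264*t^2 - 24*t + 1)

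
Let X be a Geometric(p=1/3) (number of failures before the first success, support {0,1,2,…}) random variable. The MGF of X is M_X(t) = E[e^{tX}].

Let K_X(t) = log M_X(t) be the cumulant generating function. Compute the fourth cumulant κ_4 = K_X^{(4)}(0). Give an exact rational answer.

M_X(t) = 1/(3*(1 - 2*e^(t)/3))
K_X(t) = log M_X(t) = -log(1 - 2*e^(t)/3) - log(3)
K^(4)(t) = (24*e^(3*t) + 144*e^(2*t) + 54*e^(t))/(16*e^(4*t) - 96*e^(3*t) + 216*e^(2*t) - 216*e^(t) + 81)

κ_4 = K^(4)(0) = 222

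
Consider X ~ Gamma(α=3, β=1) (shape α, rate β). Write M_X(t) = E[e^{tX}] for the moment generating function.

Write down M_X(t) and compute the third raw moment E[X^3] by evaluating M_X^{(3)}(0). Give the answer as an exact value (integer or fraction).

E[X^3] = D^3[M](0) = 60

M_X(t) = (1 - t)^(-3)
D^3[M](t) = 60/(t^6 - 6*t^5 + 15*t^4 - 20*t^3 + 15*t^2 - 6*t + 1)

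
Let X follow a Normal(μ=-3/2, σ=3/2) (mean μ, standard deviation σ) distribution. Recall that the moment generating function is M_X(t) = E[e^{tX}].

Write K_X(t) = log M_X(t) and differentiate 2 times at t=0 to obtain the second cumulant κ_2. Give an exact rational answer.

κ_2 = D^2[K](0) = 9/4

M_X(t) = e^(9*t^2/8 - 3*t/2)
K_X(t) = log M_X(t) = 9*t^2/8 - 3*t/2
D^2[K](t) = 9/4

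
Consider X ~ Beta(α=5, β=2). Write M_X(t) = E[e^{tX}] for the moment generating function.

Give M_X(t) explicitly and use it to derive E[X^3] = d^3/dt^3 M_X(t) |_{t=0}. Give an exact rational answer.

M_X(t) = ₁F₁(5; 7; t)
M^(3)(t) = 5*₁F₁(8; 10; t)/12

E[X^3] = M^(3)(0) = 5/12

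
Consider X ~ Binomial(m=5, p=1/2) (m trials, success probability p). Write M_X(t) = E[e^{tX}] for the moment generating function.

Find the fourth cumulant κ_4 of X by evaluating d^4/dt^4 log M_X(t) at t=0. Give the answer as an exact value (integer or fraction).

κ_4 = K′′′′(0) = -5/8

M_X(t) = (e^(t)/2 + 1/2)^5
K_X(t) = log M_X(t) = 5*log(e^(t)/2 + 1/2)
K′(t) = 5*e^(t)/(e^(t) + 1)
K′′(t) = 5*e^(t)/(e^(2*t) + 2*e^(t) + 1)
K′′′(t) = (-5*e^(2*t) + 5*e^(t))/(e^(3*t) + 3*e^(2*t) + 3*e^(t) + 1)
K′′′′(t) = (5*e^(3*t) - 20*e^(2*t) + 5*e^(t))/(e^(4*t) + 4*e^(3*t) + 6*e^(2*t) + 4*e^(t) + 1)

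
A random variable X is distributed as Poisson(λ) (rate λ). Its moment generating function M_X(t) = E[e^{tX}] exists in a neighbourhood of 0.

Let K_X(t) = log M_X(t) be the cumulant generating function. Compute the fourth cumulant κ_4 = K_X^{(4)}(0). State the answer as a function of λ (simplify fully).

M_X(t) = e^(λ*(e^(t) - 1))
K_X(t) = log M_X(t) = λ*(e^(t) - 1)
dK/dt = λ*e^(t)
d^2K/dt^2 = λ*e^(t)
d^3K/dt^3 = λ*e^(t)
d^4K/dt^4 = λ*e^(t)

κ_4 = d^4K/dt^4 |_{t=0} = λ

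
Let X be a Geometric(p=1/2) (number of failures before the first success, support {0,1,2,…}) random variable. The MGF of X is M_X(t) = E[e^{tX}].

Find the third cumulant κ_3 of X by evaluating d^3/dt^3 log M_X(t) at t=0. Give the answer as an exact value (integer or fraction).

κ_3 = D^3[K](0) = 6

M_X(t) = 1/(2*(1 - e^(t)/2))
K_X(t) = log M_X(t) = -log(1 - e^(t)/2) - log(2)
D^3[K](t) = (-2*e^(2*t) - 4*e^(t))/(e^(3*t) - 6*e^(2*t) + 12*e^(t) - 8)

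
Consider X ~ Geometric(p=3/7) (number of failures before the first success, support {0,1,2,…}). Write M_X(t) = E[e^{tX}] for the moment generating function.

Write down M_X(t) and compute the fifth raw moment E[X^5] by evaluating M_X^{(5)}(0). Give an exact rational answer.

E[X^5] = D^5[M](0) = 135628/81

M_X(t) = 3/(7*(1 - 4*e^(t)/7))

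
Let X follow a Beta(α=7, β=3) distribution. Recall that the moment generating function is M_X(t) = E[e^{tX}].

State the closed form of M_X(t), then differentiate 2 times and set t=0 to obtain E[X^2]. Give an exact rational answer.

M_X(t) = ₁F₁(7; 10; t)
dM/dt = 7*₁F₁(8; 11; t)/10
d^2M/dt^2 = 28*₁F₁(9; 12; t)/55

E[X^2] = d^2M/dt^2 |_{t=0} = 28/55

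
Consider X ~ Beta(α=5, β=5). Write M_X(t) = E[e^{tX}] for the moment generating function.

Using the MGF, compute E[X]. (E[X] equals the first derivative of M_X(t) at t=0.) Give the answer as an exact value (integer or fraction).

E[X] = D[M](0) = 1/2

M_X(t) = ₁F₁(5; 10; t)
D[M](t) = ₁F₁(6; 11; t)/2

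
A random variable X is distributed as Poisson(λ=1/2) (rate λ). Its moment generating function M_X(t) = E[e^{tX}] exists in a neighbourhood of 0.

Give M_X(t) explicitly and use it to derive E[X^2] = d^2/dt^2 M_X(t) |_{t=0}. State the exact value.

M_X(t) = e^(e^(t)/2 - 1/2)
D^2[M](t) = (e^(2*t)*e^(e^(t)/2) + 2*e^(t)*e^(e^(t)/2))*e^(-1/2)/4

E[X^2] = D^2[M](0) = 3/4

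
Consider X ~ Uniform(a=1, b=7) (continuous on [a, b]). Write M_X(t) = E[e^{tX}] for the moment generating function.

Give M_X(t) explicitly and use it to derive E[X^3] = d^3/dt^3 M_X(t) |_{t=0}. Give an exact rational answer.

E[X^3] = D^3[M](0) = 100

M_X(t) = (e^(7*t) - e^(t))/(6*t)
D^3[M](t) = (343*t^3*e^(7*t) - t^3*e^(t) - 147*t^2*e^(7*t) + 3*t^2*e^(t) + 42*t*e^(7*t) - 6*t*e^(t) - 6*e^(7*t) + 6*e^(t))/(6*t^4)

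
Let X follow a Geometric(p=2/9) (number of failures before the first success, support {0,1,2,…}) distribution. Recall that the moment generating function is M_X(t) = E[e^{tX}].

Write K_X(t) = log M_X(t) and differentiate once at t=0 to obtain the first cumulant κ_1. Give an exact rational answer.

κ_1 = K′(0) = 7/2

M_X(t) = 2/(9*(1 - 7*e^(t)/9))
K_X(t) = log M_X(t) = -log(1 - 7*e^(t)/9) - 2*log(3) + log(2)
K′(t) = -7*e^(t)/(7*e^(t) - 9)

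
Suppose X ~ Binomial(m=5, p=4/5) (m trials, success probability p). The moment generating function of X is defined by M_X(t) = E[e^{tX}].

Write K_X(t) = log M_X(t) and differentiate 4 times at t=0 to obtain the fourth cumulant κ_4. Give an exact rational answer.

M_X(t) = (4*e^(t)/5 + 1/5)^5
K_X(t) = log M_X(t) = 5*log(4*e^(t)/5 + 1/5)
K′(t) = 20*e^(t)/(4*e^(t) + 1)
K′′(t) = 20*e^(t)/(16*e^(2*t) + 8*e^(t) + 1)
K′′′(t) = (-80*e^(2*t) + 20*e^(t))/(64*e^(3*t) + 48*e^(2*t) + 12*e^(t) + 1)
K′′′′(t) = (320*e^(3*t) - 320*e^(2*t) + 20*e^(t))/(256*e^(4*t) + 256*e^(3*t) + 96*e^(2*t) + 16*e^(t) + 1)

κ_4 = K′′′′(0) = 4/125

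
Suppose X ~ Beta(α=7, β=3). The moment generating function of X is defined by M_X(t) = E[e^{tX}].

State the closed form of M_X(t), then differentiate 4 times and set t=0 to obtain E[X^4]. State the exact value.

E[X^4] = M′′′′(0) = 42/143

M_X(t) = ₁F₁(7; 10; t)
M′(t) = 7*₁F₁(8; 11; t)/10
M′′(t) = 28*₁F₁(9; 12; t)/55
M′′′(t) = 21*₁F₁(10; 13; t)/55
M′′′′(t) = 42*₁F₁(11; 14; t)/143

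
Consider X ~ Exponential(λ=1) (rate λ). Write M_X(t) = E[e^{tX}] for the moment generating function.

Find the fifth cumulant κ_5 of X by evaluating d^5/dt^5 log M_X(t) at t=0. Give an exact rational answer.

M_X(t) = 1/(1 - t)
K_X(t) = log M_X(t) = -log(1 - t)
D^5[K](t) = -24/(t^5 - 5*t^4 + 10*t^3 - 10*t^2 + 5*t - 1)

κ_5 = D^5[K](0) = 24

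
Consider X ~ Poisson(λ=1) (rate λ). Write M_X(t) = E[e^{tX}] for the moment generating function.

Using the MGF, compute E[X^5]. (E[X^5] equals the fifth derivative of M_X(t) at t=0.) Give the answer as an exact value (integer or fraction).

E[X^5] = d^5M/dt^5 |_{t=0} = 52

M_X(t) = e^(e^(t) - 1)
dM/dt = e^(-1)*e^(t)*e^(e^(t))
d^2M/dt^2 = (e^(2*t)*e^(e^(t)) + e^(t)*e^(e^(t)))*e^(-1)
d^3M/dt^3 = (e^(3*t)*e^(e^(t)) + 3*e^(2*t)*e^(e^(t)) + e^(t)*e^(e^(t)))*e^(-1)
d^4M/dt^4 = (e^(4*t)*e^(e^(t)) + 6*e^(3*t)*e^(e^(t)) + 7*e^(2*t)*e^(e^(t)) + e^(t)*e^(e^(t)))*e^(-1)
d^5M/dt^5 = (e^(5*t)*e^(e^(t)) + 10*e^(4*t)*e^(e^(t)) + 25*e^(3*t)*e^(e^(t)) + 15*e^(2*t)*e^(e^(t)) + e^(t)*e^(e^(t)))*e^(-1)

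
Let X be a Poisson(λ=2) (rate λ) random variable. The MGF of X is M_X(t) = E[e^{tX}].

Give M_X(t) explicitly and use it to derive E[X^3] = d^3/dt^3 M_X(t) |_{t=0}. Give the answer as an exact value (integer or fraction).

E[X^3] = D^3[M](0) = 22

M_X(t) = e^(2*e^(t) - 2)
D^3[M](t) = (8*e^(3*t)*e^(2*e^(t)) + 12*e^(2*t)*e^(2*e^(t)) + 2*e^(t)*e^(2*e^(t)))*e^(-2)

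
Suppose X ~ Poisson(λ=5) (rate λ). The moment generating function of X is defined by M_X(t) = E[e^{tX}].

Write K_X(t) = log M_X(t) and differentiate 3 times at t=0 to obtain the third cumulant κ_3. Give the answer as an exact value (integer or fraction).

κ_3 = K^(3)(0) = 5

M_X(t) = e^(5*e^(t) - 5)
K_X(t) = log M_X(t) = 5*e^(t) - 5
K^(3)(t) = 5*e^(t)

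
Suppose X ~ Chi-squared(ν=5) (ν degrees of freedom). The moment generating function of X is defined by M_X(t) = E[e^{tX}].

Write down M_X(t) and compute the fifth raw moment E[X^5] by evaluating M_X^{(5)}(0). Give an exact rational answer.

E[X^5] = D^5[M](0) = 45045

M_X(t) = (1 - 2*t)^(-5/2)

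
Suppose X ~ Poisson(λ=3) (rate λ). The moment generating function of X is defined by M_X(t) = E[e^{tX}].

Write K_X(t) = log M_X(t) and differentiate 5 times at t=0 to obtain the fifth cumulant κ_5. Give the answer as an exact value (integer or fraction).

κ_5 = K^(5)(0) = 3

M_X(t) = e^(3*e^(t) - 3)
K_X(t) = log M_X(t) = 3*e^(t) - 3
K^(5)(t) = 3*e^(t)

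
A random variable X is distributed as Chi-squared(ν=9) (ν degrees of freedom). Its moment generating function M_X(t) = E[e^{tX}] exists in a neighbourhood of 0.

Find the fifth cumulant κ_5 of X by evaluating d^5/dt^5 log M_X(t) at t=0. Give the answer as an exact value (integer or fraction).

M_X(t) = (1 - 2*t)^(-9/2)
K_X(t) = log M_X(t) = -9*log(1 - 2*t)/2
dK/dt = -9/(2*t - 1)
d^2K/dt^2 = 18/(4*t^2 - 4*t + 1)
d^3K/dt^3 = -72/(8*t^3 - 12*t^2 + 6*t - 1)
d^4K/dt^4 = 432/(16*t^4 - 32*t^3 + 24*t^2 - 8*t + 1)
d^5K/dt^5 = -3456/(32*t^5 - 80*t^4 + 80*t^3 - 40*t^2 + 10*t - 1)

κ_5 = d^5K/dt^5 |_{t=0} = 3456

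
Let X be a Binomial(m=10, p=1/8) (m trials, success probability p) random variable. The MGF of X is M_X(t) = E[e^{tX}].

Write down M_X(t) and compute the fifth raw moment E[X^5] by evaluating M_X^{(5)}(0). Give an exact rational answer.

E[X^5] = M^(5)(0) = 72425/1024

M_X(t) = (e^(t)/8 + 7/8)^10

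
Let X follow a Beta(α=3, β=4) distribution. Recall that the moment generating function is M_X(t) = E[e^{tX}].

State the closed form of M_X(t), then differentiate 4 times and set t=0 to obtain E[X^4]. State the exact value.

M_X(t) = ₁F₁(3; 7; t)
M′(t) = 3*₁F₁(4; 8; t)/7
M′′(t) = 3*₁F₁(5; 9; t)/14
M′′′(t) = 5*₁F₁(6; 10; t)/42
M′′′′(t) = ₁F₁(7; 11; t)/14

E[X^4] = M′′′′(0) = 1/14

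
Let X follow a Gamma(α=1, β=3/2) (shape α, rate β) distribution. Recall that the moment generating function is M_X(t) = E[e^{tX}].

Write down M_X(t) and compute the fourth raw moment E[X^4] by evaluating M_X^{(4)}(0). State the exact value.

E[X^4] = M′′′′(0) = 128/27

M_X(t) = 3/(2*(3/2 - t))
M′(t) = 6/(4*t^2 - 12*t + 9)
M′′(t) = -24/(8*t^3 - 36*t^2 + 54*t - 27)
M′′′(t) = 144/(16*t^4 - 96*t^3 + 216*t^2 - 216*t + 81)
M′′′′(t) = -1152/(32*t^5 - 240*t^4 + 720*t^3 - 1080*t^2 + 810*t - 243)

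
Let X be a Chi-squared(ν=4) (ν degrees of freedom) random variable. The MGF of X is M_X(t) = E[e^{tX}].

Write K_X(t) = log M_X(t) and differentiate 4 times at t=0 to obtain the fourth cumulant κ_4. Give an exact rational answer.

M_X(t) = (1 - 2*t)^(-2)
K_X(t) = log M_X(t) = -2*log(1 - 2*t)
K^(4)(t) = 192/(16*t^4 - 32*t^3 + 24*t^2 - 8*t + 1)

κ_4 = K^(4)(0) = 192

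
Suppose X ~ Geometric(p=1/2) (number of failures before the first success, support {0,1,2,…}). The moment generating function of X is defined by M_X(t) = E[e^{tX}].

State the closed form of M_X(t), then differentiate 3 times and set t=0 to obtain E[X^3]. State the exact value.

M_X(t) = 1/(2*(1 - e^(t)/2))
M′(t) = e^(t)/(e^(2*t) - 4*e^(t) + 4)
M′′(t) = (-e^(2*t) - 2*e^(t))/(e^(3*t) - 6*e^(2*t) + 12*e^(t) - 8)
M′′′(t) = (e^(3*t) + 8*e^(2*t) + 4*e^(t))/(e^(4*t) - 8*e^(3*t) + 24*e^(2*t) - 32*e^(t) + 16)

E[X^3] = M′′′(0) = 13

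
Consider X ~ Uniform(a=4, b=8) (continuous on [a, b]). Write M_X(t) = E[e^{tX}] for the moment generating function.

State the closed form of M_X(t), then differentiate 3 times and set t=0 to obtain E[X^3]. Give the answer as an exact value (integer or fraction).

E[X^3] = d^3M/dt^3 |_{t=0} = 240

M_X(t) = (e^(8*t) - e^(4*t))/(4*t)
dM/dt = (8*t*e^(8*t) - 4*t*e^(4*t) - e^(8*t) + e^(4*t))/(4*t^2)
d^2M/dt^2 = (32*t^2*e^(8*t) - 8*t^2*e^(4*t) - 8*t*e^(8*t) + 4*t*e^(4*t) + e^(8*t) - e^(4*t))/(2*t^3)
d^3M/dt^3 = (256*t^3*e^(8*t) - 32*t^3*e^(4*t) - 96*t^2*e^(8*t) + 24*t^2*e^(4*t) + 24*t*e^(8*t) - 12*t*e^(4*t) - 3*e^(8*t) + 3*e^(4*t))/(2*t^4)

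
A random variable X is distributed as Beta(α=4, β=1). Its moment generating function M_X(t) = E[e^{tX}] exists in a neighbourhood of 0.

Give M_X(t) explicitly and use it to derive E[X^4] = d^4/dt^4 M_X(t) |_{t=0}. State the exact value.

M_X(t) = ₁F₁(4; 5; t)
dM/dt = 4*₁F₁(5; 6; t)/5
d^2M/dt^2 = 2*₁F₁(6; 7; t)/3
d^3M/dt^3 = 4*₁F₁(7; 8; t)/7
d^4M/dt^4 = ₁F₁(8; 9; t)/2

E[X^4] = d^4M/dt^4 |_{t=0} = 1/2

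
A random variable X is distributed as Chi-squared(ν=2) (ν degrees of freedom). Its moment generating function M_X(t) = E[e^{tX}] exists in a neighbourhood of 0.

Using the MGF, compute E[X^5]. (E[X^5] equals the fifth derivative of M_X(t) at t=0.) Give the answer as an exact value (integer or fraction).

E[X^5] = d^5M/dt^5 |_{t=0} = 3840

M_X(t) = 1/(1 - 2*t)
dM/dt = 2/(4*t^2 - 4*t + 1)
d^2M/dt^2 = -8/(8*t^3 - 12*t^2 + 6*t - 1)
d^3M/dt^3 = 48/(16*t^4 - 32*t^3 + 24*t^2 - 8*t + 1)
d^4M/dt^4 = -384/(32*t^5 - 80*t^4 + 80*t^3 - 40*t^2 + 10*t - 1)
d^5M/dt^5 = 3840/(64*t^6 - 192*t^5 + 240*t^4 - 160*t^3 + 60*t^2 - 12*t + 1)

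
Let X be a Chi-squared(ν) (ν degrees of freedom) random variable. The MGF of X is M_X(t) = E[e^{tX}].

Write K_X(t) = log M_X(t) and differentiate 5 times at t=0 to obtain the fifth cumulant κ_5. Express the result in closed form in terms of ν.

κ_5 = D^5[K](0) = 384*ν

M_X(t) = (1 - 2*t)^(-ν/2)
K_X(t) = log M_X(t) = -ν*log(1 - 2*t)/2
D^5[K](t) = -384*ν/(32*t^5 - 80*t^4 + 80*t^3 - 40*t^2 + 10*t - 1)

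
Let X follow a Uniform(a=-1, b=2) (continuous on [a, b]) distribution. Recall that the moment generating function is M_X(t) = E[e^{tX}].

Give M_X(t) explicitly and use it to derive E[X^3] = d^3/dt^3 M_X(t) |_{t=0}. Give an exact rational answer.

E[X^3] = d^3M/dt^3 |_{t=0} = 5/4

M_X(t) = (e^(2*t) - e^(-t))/(3*t)
dM/dt = (2*t*e^(3*t) + t - e^(3*t) + 1)*e^(-t)/(3*t^2)
d^2M/dt^2 = (4*t^2*e^(3*t) - t^2 - 4*t*e^(3*t) - 2*t + 2*e^(3*t) - 2)*e^(-t)/(3*t^3)
d^3M/dt^3 = (8*t^3*e^(3*t) + t^3 - 12*t^2*e^(3*t) + 3*t^2 + 12*t*e^(3*t) + 6*t - 6*e^(3*t) + 6)*e^(-t)/(3*t^4)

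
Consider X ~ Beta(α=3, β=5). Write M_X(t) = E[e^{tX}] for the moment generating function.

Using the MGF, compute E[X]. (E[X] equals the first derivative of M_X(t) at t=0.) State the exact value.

M_X(t) = ₁F₁(3; 8; t)
M^(1)(t) = 3*₁F₁(4; 9; t)/8

E[X] = M^(1)(0) = 3/8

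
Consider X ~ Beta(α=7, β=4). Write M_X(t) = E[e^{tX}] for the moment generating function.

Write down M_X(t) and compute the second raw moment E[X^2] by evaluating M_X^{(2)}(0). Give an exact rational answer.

M_X(t) = ₁F₁(7; 11; t)
M^(2)(t) = 14*₁F₁(9; 13; t)/33

E[X^2] = M^(2)(0) = 14/33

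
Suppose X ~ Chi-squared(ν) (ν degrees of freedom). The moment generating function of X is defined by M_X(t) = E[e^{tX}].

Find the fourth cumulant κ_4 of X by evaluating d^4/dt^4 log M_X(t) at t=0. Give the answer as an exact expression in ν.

M_X(t) = (1 - 2*t)^(-ν/2)
K_X(t) = log M_X(t) = -ν*log(1 - 2*t)/2
K^(4)(t) = 48*ν/(16*t^4 - 32*t^3 + 24*t^2 - 8*t + 1)

κ_4 = K^(4)(0) = 48*ν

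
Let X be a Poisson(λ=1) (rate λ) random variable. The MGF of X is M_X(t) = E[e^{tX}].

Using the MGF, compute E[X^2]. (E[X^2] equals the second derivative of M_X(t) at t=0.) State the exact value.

E[X^2] = M^(2)(0) = 2

M_X(t) = e^(e^(t) - 1)
M^(2)(t) = (e^(2*t)*e^(e^(t)) + e^(t)*e^(e^(t)))*e^(-1)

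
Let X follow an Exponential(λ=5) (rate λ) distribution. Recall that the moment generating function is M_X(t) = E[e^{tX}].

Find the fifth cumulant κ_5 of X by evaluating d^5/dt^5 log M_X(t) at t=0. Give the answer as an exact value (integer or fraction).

M_X(t) = 5/(5 - t)
K_X(t) = log M_X(t) = -log(5 - t) + log(5)
K^(5)(t) = -24/(t^5 - 25*t^4 + 250*t^3 - 1250*t^2 + 3125*t - 3125)

κ_5 = K^(5)(0) = 24/3125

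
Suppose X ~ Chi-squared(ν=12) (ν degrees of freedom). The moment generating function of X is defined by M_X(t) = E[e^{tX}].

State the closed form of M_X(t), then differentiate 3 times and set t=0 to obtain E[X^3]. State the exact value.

M_X(t) = (1 - 2*t)^(-6)
M^(3)(t) = -2688/(512*t^9 - 2304*t^8 + 4608*t^7 - 5376*t^6 + 4032*t^5 - 2016*t^4 + 672*t^3 - 144*t^2 + 18*t - 1)

E[X^3] = M^(3)(0) = 2688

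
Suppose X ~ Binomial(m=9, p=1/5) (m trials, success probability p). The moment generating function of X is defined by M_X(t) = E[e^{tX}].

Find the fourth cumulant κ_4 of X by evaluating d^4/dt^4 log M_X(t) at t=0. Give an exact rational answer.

M_X(t) = (e^(t)/5 + 4/5)^9
K_X(t) = log M_X(t) = 9*log(e^(t)/5 + 4/5)
dK/dt = 9*e^(t)/(e^(t) + 4)
d^2K/dt^2 = 36*e^(t)/(e^(2*t) + 8*e^(t) + 16)
d^3K/dt^3 = (-36*e^(2*t) + 144*e^(t))/(e^(3*t) + 12*e^(2*t) + 48*e^(t) + 64)
d^4K/dt^4 = (36*e^(3*t) - 576*e^(2*t) + 576*e^(t))/(e^(4*t) + 16*e^(3*t) + 96*e^(2*t) + 256*e^(t) + 256)

κ_4 = d^4K/dt^4 |_{t=0} = 36/625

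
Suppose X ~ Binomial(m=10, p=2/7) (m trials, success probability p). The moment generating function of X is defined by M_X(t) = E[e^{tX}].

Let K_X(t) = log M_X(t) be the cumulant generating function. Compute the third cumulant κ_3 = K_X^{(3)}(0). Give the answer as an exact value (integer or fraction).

M_X(t) = (2*e^(t)/7 + 5/7)^10
K_X(t) = log M_X(t) = 10*log(2*e^(t)/7 + 5/7)
K′(t) = 20*e^(t)/(2*e^(t) + 5)
K′′(t) = 100*e^(t)/(4*e^(2*t) + 20*e^(t) + 25)
K′′′(t) = (-200*e^(2*t) + 500*e^(t))/(8*e^(3*t) + 60*e^(2*t) + 150*e^(t) + 125)

κ_3 = K′′′(0) = 300/343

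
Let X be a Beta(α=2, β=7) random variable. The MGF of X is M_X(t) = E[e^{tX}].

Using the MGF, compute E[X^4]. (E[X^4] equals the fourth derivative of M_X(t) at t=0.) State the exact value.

E[X^4] = M^(4)(0) = 1/99

M_X(t) = ₁F₁(2; 9; t)
M^(4)(t) = ₁F₁(6; 13; t)/99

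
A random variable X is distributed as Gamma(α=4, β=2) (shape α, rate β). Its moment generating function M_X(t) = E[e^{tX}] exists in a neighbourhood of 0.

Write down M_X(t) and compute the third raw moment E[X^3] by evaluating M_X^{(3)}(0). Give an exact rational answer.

E[X^3] = D^3[M](0) = 15

M_X(t) = 16/(2 - t)^4
D^3[M](t) = -1920/(t^7 - 14*t^6 + 84*t^5 - 280*t^4 + 560*t^3 - 672*t^2 + 448*t - 128)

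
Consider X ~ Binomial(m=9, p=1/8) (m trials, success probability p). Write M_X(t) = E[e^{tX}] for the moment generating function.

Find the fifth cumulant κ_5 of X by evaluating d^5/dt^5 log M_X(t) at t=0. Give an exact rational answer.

κ_5 = K^(5)(0) = -945/4096

M_X(t) = (e^(t)/8 + 7/8)^9
K_X(t) = log M_X(t) = 9*log(e^(t)/8 + 7/8)
K^(5)(t) = (-63*e^(4*t) + 4851*e^(3*t) - 33957*e^(2*t) + 21609*e^(t))/(e^(5*t) + 35*e^(4*t) + 490*e^(3*t) + 3430*e^(2*t) + 12005*e^(t) + 16807)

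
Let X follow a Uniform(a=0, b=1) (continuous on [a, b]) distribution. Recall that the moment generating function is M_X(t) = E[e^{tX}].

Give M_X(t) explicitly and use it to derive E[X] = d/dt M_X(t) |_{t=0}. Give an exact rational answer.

M_X(t) = (e^(t) - 1)/t
D[M](t) = (t*e^(t) - e^(t) + 1)/t^2

E[X] = D[M](0) = 1/2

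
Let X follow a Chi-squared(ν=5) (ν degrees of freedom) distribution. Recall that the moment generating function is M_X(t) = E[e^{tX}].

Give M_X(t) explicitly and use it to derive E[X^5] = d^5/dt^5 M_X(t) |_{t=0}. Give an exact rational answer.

M_X(t) = (1 - 2*t)^(-5/2)
dM/dt = -5/(8*t^3*√(1 - 2*t) - 12*t^2*√(1 - 2*t) + 6*t*√(1 - 2*t) - √(1 - 2*t))
d^2M/dt^2 = 35/(16*t^4*√(1 - 2*t) - 32*t^3*√(1 - 2*t) + 24*t^2*√(1 - 2*t) - 8*t*√(1 - 2*t) + √(1 - 2*t))
d^3M/dt^3 = -315/(32*t^5*√(1 - 2*t) - 80*t^4*√(1 - 2*t) + 80*t^3*√(1 - 2*t) - 40*t^2*√(1 - 2*t) + 10*t*√(1 - 2*t) - √(1 - 2*t))
d^4M/dt^4 = 3465/(64*t^6*√(1 - 2*t) - 192*t^5*√(1 - 2*t) + 240*t^4*√(1 - 2*t) - 160*t^3*√(1 - 2*t) + 60*t^2*√(1 - 2*t) - 12*t*√(1 - 2*t) + √(1 - 2*t))

E[X^5] = d^5M/dt^5 |_{t=0} = 45045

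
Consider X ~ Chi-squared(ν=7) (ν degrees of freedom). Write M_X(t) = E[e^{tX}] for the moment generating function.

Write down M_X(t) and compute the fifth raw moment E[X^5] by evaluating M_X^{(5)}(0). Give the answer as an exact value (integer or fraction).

M_X(t) = (1 - 2*t)^(-7/2)
M′(t) = 7/(16*t^4*√(1 - 2*t) - 32*t^3*√(1 - 2*t) + 24*t^2*√(1 - 2*t) - 8*t*√(1 - 2*t) + √(1 - 2*t))
M′′(t) = -63/(32*t^5*√(1 - 2*t) - 80*t^4*√(1 - 2*t) + 80*t^3*√(1 - 2*t) - 40*t^2*√(1 - 2*t) + 10*t*√(1 - 2*t) - √(1 - 2*t))
M′′′(t) = 693/(64*t^6*√(1 - 2*t) - 192*t^5*√(1 - 2*t) + 240*t^4*√(1 - 2*t) - 160*t^3*√(1 - 2*t) + 60*t^2*√(1 - 2*t) - 12*t*√(1 - 2*t) + √(1 - 2*t))

E[X^5] = M′′′′′(0) = 135135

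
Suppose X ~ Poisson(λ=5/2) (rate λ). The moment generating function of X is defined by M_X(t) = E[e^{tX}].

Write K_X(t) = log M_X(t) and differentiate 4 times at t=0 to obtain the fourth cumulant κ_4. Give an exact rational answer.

κ_4 = K′′′′(0) = 5/2

M_X(t) = e^(5*e^(t)/2 - 5/2)
K_X(t) = log M_X(t) = 5*e^(t)/2 - 5/2
K′(t) = 5*e^(t)/2
K′′(t) = 5*e^(t)/2
K′′′(t) = 5*e^(t)/2
K′′′′(t) = 5*e^(t)/2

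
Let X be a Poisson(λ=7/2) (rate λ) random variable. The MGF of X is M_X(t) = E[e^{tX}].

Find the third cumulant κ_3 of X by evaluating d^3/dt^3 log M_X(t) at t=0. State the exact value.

κ_3 = D^3[K](0) = 7/2

M_X(t) = e^(7*e^(t)/2 - 7/2)
K_X(t) = log M_X(t) = 7*e^(t)/2 - 7/2
D^3[K](t) = 7*e^(t)/2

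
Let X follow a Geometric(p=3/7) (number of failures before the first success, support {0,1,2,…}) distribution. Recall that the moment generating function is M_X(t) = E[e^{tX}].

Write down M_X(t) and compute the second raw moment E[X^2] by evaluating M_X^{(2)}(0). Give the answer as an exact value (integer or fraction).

E[X^2] = d^2M/dt^2 |_{t=0} = 44/9

M_X(t) = 3/(7*(1 - 4*e^(t)/7))
dM/dt = 12*e^(t)/(16*e^(2*t) - 56*e^(t) + 49)
d^2M/dt^2 = (-48*e^(2*t) - 84*e^(t))/(64*e^(3*t) - 336*e^(2*t) + 588*e^(t) - 343)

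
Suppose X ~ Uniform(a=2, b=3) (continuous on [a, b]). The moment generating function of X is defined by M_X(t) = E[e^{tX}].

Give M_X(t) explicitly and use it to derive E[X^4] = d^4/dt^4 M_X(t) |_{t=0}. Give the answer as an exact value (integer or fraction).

E[X^4] = D^4[M](0) = 211/5

M_X(t) = (e^(3*t) - e^(2*t))/t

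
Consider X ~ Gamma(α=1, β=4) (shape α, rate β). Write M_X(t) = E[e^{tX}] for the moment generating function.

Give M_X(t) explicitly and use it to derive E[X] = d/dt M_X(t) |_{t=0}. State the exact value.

E[X] = D[M](0) = 1/4

M_X(t) = 4/(4 - t)
D[M](t) = 4/(t^2 - 8*t + 16)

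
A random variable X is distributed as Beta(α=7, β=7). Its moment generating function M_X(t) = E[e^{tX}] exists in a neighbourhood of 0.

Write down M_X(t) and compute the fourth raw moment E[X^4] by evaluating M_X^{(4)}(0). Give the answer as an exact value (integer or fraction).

E[X^4] = M′′′′(0) = 3/34

M_X(t) = ₁F₁(7; 14; t)
M′(t) = ₁F₁(8; 15; t)/2
M′′(t) = 4*₁F₁(9; 16; t)/15
M′′′(t) = 3*₁F₁(10; 17; t)/20
M′′′′(t) = 3*₁F₁(11; 18; t)/34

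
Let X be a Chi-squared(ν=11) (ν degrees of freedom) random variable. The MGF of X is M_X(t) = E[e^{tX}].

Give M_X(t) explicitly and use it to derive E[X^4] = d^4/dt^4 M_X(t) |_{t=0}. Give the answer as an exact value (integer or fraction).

E[X^4] = d^4M/dt^4 |_{t=0} = 36465

M_X(t) = (1 - 2*t)^(-11/2)
dM/dt = 11/(64*t^6*√(1 - 2*t) - 192*t^5*√(1 - 2*t) + 240*t^4*√(1 - 2*t) - 160*t^3*√(1 - 2*t) + 60*t^2*√(1 - 2*t) - 12*t*√(1 - 2*t) + √(1 - 2*t))
d^2M/dt^2 = -143/(128*t^7*√(1 - 2*t) - 448*t^6*√(1 - 2*t) + 672*t^5*√(1 - 2*t) - 560*t^4*√(1 - 2*t) + 280*t^3*√(1 - 2*t) - 84*t^2*√(1 - 2*t) + 14*t*√(1 - 2*t) - √(1 - 2*t))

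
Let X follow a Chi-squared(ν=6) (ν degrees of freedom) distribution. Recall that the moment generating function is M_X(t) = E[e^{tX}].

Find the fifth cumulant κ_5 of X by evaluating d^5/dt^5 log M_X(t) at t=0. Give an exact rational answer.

M_X(t) = (1 - 2*t)^(-3)
K_X(t) = log M_X(t) = -3*log(1 - 2*t)
dK/dt = -6/(2*t - 1)
d^2K/dt^2 = 12/(4*t^2 - 4*t + 1)
d^3K/dt^3 = -48/(8*t^3 - 12*t^2 + 6*t - 1)
d^4K/dt^4 = 288/(16*t^4 - 32*t^3 + 24*t^2 - 8*t + 1)
d^5K/dt^5 = -2304/(32*t^5 - 80*t^4 + 80*t^3 - 40*t^2 + 10*t - 1)

κ_5 = d^5K/dt^5 |_{t=0} = 2304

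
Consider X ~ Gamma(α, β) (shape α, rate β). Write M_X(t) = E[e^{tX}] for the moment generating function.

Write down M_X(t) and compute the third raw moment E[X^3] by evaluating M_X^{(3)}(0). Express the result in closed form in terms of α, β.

M_X(t) = (β/(β - t))^α
dM/dt = -α*β^α*(1/(β - t))^α/(-β + t)
d^2M/dt^2 = (α^2*β^α*(1/(β - t))^α + α*β^α*(1/(β - t))^α)/(β^2 - 2*β*t + t^2)
d^3M/dt^3 = (-α^3*β^α*(1/(β - t))^α - 3*α^2*β^α*(1/(β - t))^α - 2*α*β^α*(1/(β - t))^α)/(-β^3 + 3*β^2*t - 3*β*t^2 + t^3)

E[X^3] = d^3M/dt^3 |_{t=0} = α*(α^2 + 3*α + 2)/β^3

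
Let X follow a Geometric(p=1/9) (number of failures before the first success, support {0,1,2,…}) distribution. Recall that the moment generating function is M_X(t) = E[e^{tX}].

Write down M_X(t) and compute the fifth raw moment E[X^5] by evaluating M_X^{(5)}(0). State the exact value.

M_X(t) = 1/(9*(1 - 8*e^(t)/9))
dM/dt = 8*e^(t)/(64*e^(2*t) - 144*e^(t) + 81)
d^2M/dt^2 = (-64*e^(2*t) - 72*e^(t))/(512*e^(3*t) - 1728*e^(2*t) + 1944*e^(t) - 729)
d^3M/dt^3 = (512*e^(3*t) + 2304*e^(2*t) + 648*e^(t))/(4096*e^(4*t) - 18432*e^(3*t) + 31104*e^(2*t) - 23328*e^(t) + 6561)
d^4M/dt^4 = (-4096*e^(4*t) - 50688*e^(3*t) - 57024*e^(2*t) - 5832*e^(t))/(32768*e^(5*t) - 184320*e^(4*t) + 414720*e^(3*t) - 466560*e^(2*t) + 262440*e^(t) - 59049)

E[X^5] = d^5M/dt^5 |_{t=0} = 4993928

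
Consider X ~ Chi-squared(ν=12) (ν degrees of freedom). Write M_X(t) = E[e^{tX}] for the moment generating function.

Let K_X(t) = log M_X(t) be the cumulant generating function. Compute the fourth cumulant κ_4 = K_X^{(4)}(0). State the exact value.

κ_4 = K′′′′(0) = 576

M_X(t) = (1 - 2*t)^(-6)
K_X(t) = log M_X(t) = -6*log(1 - 2*t)
K′(t) = -12/(2*t - 1)
K′′(t) = 24/(4*t^2 - 4*t + 1)
K′′′(t) = -96/(8*t^3 - 12*t^2 + 6*t - 1)
K′′′′(t) = 576/(16*t^4 - 32*t^3 + 24*t^2 - 8*t + 1)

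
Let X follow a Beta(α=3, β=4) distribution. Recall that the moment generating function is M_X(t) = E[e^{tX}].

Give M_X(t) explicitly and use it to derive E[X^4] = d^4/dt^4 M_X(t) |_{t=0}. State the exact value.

M_X(t) = ₁F₁(3; 7; t)
M′(t) = 3*₁F₁(4; 8; t)/7
M′′(t) = 3*₁F₁(5; 9; t)/14
M′′′(t) = 5*₁F₁(6; 10; t)/42
M′′′′(t) = ₁F₁(7; 11; t)/14

E[X^4] = M′′′′(0) = 1/14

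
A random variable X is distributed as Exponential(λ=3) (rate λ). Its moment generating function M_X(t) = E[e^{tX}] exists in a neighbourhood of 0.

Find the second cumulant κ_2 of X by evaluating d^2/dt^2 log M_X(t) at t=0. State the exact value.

κ_2 = K′′(0) = 1/9

M_X(t) = 3/(3 - t)
K_X(t) = log M_X(t) = -log(3 - t) + log(3)
K′(t) = -1/(t - 3)
K′′(t) = 1/(t^2 - 6*t + 9)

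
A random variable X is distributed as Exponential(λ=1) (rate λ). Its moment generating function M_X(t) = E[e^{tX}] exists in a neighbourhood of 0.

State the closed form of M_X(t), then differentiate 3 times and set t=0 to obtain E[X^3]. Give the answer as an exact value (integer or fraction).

M_X(t) = 1/(1 - t)
dM/dt = 1/(t^2 - 2*t + 1)
d^2M/dt^2 = -2/(t^3 - 3*t^2 + 3*t - 1)
d^3M/dt^3 = 6/(t^4 - 4*t^3 + 6*t^2 - 4*t + 1)

E[X^3] = d^3M/dt^3 |_{t=0} = 6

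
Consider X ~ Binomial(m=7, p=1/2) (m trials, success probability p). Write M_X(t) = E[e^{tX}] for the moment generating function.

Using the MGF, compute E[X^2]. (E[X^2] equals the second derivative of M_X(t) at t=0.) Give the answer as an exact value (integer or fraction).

M_X(t) = (e^(t)/2 + 1/2)^7
dM/dt = 7*e^(7*t)/128 + 21*e^(6*t)/64 + 105*e^(5*t)/128 + 35*e^(4*t)/32 + 105*e^(3*t)/128 + 21*e^(2*t)/64 + 7*e^(t)/128
d^2M/dt^2 = 49*e^(7*t)/128 + 63*e^(6*t)/32 + 525*e^(5*t)/128 + 35*e^(4*t)/8 + 315*e^(3*t)/128 + 21*e^(2*t)/32 + 7*e^(t)/128

E[X^2] = d^2M/dt^2 |_{t=0} = 14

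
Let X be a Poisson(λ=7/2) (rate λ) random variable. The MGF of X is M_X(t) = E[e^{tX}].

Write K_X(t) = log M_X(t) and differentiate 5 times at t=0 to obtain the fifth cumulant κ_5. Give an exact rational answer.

κ_5 = d^5K/dt^5 |_{t=0} = 7/2

M_X(t) = e^(7*e^(t)/2 - 7/2)
K_X(t) = log M_X(t) = 7*e^(t)/2 - 7/2
dK/dt = 7*e^(t)/2
d^2K/dt^2 = 7*e^(t)/2
d^3K/dt^3 = 7*e^(t)/2
d^4K/dt^4 = 7*e^(t)/2
d^5K/dt^5 = 7*e^(t)/2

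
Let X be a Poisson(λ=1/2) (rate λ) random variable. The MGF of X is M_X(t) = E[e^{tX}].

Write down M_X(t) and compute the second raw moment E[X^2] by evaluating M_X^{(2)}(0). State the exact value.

M_X(t) = e^(e^(t)/2 - 1/2)
M′(t) = e^(-1/2)*e^(t)*e^(e^(t)/2)/2
M′′(t) = (e^(2*t)*e^(e^(t)/2) + 2*e^(t)*e^(e^(t)/2))*e^(-1/2)/4

E[X^2] = M′′(0) = 3/4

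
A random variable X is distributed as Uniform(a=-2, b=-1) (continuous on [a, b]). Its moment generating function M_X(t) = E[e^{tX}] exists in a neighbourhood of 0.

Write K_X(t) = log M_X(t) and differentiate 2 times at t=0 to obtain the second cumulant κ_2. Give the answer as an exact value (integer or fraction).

M_X(t) = (e^(-t) - e^(-2*t))/t
K_X(t) = log M_X(t) = -log(t) + log(e^(-t) - e^(-2*t))
D^2[K](t) = (-t^2*e^(t) + e^(2*t) - 2*e^(t) + 1)/(t^2*e^(2*t) - 2*t^2*e^(t) + t^2)

κ_2 = D^2[K](0) = 1/12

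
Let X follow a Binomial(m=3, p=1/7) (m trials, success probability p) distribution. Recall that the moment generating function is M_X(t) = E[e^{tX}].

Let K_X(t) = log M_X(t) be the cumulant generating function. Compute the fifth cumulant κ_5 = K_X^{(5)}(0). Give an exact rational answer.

κ_5 = K^(5)(0) = -2070/16807

M_X(t) = (e^(t)/7 + 6/7)^3
K_X(t) = log M_X(t) = 3*log(e^(t)/7 + 6/7)
K^(5)(t) = (-18*e^(4*t) + 1188*e^(3*t) - 7128*e^(2*t) + 3888*e^(t))/(e^(5*t) + 30*e^(4*t) + 360*e^(3*t) + 2160*e^(2*t) + 6480*e^(t) + 7776)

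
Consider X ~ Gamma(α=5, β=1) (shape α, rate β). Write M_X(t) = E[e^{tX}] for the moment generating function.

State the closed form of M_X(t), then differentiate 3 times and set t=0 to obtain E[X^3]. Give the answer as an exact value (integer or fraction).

E[X^3] = D^3[M](0) = 210

M_X(t) = (1 - t)^(-5)
D^3[M](t) = 210/(t^8 - 8*t^7 + 28*t^6 - 56*t^5 + 70*t^4 - 56*t^3 + 28*t^2 - 8*t + 1)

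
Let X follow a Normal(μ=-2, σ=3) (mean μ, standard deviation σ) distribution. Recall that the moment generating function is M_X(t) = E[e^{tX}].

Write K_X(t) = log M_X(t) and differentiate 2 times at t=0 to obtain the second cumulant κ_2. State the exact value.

κ_2 = K^(2)(0) = 9

M_X(t) = e^(9*t^2/2 - 2*t)
K_X(t) = log M_X(t) = 9*t^2/2 - 2*t
K^(2)(t) = 9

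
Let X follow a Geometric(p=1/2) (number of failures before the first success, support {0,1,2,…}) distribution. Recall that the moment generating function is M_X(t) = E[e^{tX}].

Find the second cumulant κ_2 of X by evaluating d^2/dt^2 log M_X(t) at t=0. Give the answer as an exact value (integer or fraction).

M_X(t) = 1/(2*(1 - e^(t)/2))
K_X(t) = log M_X(t) = -log(1 - e^(t)/2) - log(2)
dK/dt = -e^(t)/(e^(t) - 2)
d^2K/dt^2 = 2*e^(t)/(e^(2*t) - 4*e^(t) + 4)

κ_2 = d^2K/dt^2 |_{t=0} = 2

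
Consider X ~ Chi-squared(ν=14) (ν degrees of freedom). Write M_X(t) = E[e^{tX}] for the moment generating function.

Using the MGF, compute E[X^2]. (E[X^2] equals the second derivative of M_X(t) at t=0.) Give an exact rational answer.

E[X^2] = D^2[M](0) = 224

M_X(t) = (1 - 2*t)^(-7)
D^2[M](t) = -224/(512*t^9 - 2304*t^8 + 4608*t^7 - 5376*t^6 + 4032*t^5 - 2016*t^4 + 672*t^3 - 144*t^2 + 18*t - 1)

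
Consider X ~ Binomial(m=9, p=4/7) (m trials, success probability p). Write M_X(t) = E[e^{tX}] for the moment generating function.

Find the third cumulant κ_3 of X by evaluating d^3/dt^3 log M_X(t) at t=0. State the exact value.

M_X(t) = (4*e^(t)/7 + 3/7)^9
K_X(t) = log M_X(t) = 9*log(4*e^(t)/7 + 3/7)
K^(3)(t) = (-432*e^(2*t) + 324*e^(t))/(64*e^(3*t) + 144*e^(2*t) + 108*e^(t) + 27)

κ_3 = K^(3)(0) = -108/343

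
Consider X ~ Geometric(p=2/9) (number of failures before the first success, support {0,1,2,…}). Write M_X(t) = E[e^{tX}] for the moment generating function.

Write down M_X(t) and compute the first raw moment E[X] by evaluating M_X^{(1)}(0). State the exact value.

E[X] = D[M](0) = 7/2

M_X(t) = 2/(9*(1 - 7*e^(t)/9))
D[M](t) = 14*e^(t)/(49*e^(2*t) - 126*e^(t) + 81)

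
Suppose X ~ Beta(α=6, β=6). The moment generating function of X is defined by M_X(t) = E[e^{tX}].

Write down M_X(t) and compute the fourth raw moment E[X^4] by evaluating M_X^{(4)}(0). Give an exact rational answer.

M_X(t) = ₁F₁(6; 12; t)
M^(4)(t) = 6*₁F₁(10; 16; t)/65

E[X^4] = M^(4)(0) = 6/65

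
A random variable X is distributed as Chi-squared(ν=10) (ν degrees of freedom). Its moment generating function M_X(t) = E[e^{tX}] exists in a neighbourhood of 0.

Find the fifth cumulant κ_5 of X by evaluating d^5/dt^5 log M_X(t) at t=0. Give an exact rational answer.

M_X(t) = (1 - 2*t)^(-5)
K_X(t) = log M_X(t) = -5*log(1 - 2*t)
dK/dt = -10/(2*t - 1)
d^2K/dt^2 = 20/(4*t^2 - 4*t + 1)
d^3K/dt^3 = -80/(8*t^3 - 12*t^2 + 6*t - 1)
d^4K/dt^4 = 480/(16*t^4 - 32*t^3 + 24*t^2 - 8*t + 1)
d^5K/dt^5 = -3840/(32*t^5 - 80*t^4 + 80*t^3 - 40*t^2 + 10*t - 1)

κ_5 = d^5K/dt^5 |_{t=0} = 3840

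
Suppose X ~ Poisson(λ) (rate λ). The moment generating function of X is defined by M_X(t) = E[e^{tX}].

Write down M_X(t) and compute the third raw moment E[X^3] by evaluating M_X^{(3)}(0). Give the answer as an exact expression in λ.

E[X^3] = M^(3)(0) = λ*(λ^2 + 3*λ + 1)

M_X(t) = e^(λ*(e^(t) - 1))
M^(3)(t) = (λ^3*e^(3*t)*e^(λ*e^(t)) + 3*λ^2*e^(2*t)*e^(λ*e^(t)) + λ*e^(t)*e^(λ*e^(t)))*e^(-λ)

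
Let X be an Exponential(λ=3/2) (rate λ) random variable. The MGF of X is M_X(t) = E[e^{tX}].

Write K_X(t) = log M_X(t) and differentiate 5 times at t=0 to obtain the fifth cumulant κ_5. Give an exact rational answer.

κ_5 = d^5K/dt^5 |_{t=0} = 256/81

M_X(t) = 3/(2*(3/2 - t))
K_X(t) = log M_X(t) = -log(3/2 - t) - log(2) + log(3)
dK/dt = -2/(2*t - 3)
d^2K/dt^2 = 4/(4*t^2 - 12*t + 9)
d^3K/dt^3 = -16/(8*t^3 - 36*t^2 + 54*t - 27)
d^4K/dt^4 = 96/(16*t^4 - 96*t^3 + 216*t^2 - 216*t + 81)
d^5K/dt^5 = -768/(32*t^5 - 240*t^4 + 720*t^3 - 1080*t^2 + 810*t - 243)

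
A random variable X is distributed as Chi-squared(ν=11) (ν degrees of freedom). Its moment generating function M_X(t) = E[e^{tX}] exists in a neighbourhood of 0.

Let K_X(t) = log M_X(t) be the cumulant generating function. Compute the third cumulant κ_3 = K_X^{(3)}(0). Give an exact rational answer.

κ_3 = K^(3)(0) = 88

M_X(t) = (1 - 2*t)^(-11/2)
K_X(t) = log M_X(t) = -11*log(1 - 2*t)/2
K^(3)(t) = -88/(8*t^3 - 12*t^2 + 6*t - 1)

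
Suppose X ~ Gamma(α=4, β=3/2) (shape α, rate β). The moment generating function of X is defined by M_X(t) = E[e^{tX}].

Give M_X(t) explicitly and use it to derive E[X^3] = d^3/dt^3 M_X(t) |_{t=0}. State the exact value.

E[X^3] = D^3[M](0) = 320/9

M_X(t) = 81/(16*(3/2 - t)^4)
D^3[M](t) = -77760/(128*t^7 - 1344*t^6 + 6048*t^5 - 15120*t^4 + 22680*t^3 - 20412*t^2 + 10206*t - 2187)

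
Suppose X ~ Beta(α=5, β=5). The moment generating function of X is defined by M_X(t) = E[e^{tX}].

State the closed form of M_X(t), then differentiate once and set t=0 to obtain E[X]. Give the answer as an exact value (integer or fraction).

M_X(t) = ₁F₁(5; 10; t)
M′(t) = ₁F₁(6; 11; t)/2

E[X] = M′(0) = 1/2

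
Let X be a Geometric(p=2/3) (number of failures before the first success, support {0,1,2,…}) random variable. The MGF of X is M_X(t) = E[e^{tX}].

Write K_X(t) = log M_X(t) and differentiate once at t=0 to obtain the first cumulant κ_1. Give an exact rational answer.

κ_1 = dK/dt |_{t=0} = 1/2

M_X(t) = 2/(3*(1 - e^(t)/3))
K_X(t) = log M_X(t) = -log(1 - e^(t)/3) - log(3) + log(2)
dK/dt = -e^(t)/(e^(t) - 3)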